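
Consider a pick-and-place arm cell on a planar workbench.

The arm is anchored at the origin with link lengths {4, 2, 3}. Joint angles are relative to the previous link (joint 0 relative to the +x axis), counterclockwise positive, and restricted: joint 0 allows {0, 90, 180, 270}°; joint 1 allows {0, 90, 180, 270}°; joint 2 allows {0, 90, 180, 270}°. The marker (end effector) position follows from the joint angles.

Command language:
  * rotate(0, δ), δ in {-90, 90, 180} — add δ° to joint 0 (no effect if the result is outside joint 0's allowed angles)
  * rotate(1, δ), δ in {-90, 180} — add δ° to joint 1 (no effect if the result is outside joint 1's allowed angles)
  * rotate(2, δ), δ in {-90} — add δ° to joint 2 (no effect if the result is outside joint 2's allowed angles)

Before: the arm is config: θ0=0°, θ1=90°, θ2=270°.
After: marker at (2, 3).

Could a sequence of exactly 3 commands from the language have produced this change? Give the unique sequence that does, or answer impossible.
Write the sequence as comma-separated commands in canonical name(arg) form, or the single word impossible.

t0: config: θ0=0°, θ1=90°, θ2=270°
1. rotate(1, -90) → config: θ0=0°, θ1=0°, θ2=270°
2. rotate(1, -90) → config: θ0=0°, θ1=270°, θ2=270°
3. rotate(1, -90) → config: θ0=0°, θ1=180°, θ2=270°
uniquely the one of 216 3-step routes that fits.

rotate(1, -90), rotate(1, -90), rotate(1, -90)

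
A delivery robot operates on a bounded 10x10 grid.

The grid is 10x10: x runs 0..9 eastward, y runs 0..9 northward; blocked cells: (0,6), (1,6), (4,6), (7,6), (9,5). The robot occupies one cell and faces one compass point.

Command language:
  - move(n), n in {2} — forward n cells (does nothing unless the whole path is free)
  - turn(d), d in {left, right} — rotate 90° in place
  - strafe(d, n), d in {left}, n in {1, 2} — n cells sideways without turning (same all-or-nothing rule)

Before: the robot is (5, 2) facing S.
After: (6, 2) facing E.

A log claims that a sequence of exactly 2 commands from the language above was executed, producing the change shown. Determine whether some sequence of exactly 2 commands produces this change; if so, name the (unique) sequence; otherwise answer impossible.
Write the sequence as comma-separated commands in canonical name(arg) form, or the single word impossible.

strafe(left, 1), turn(left)

key: order matters: swapping strafe(left, 1) and turn(left) lands elsewhere
t0: (5, 2) facing S
t=1 strafe(left, 1) ⇒ (6, 2) facing S
t=2 turn(left) ⇒ (6, 2) facing E
no other 2-command option fits: unique.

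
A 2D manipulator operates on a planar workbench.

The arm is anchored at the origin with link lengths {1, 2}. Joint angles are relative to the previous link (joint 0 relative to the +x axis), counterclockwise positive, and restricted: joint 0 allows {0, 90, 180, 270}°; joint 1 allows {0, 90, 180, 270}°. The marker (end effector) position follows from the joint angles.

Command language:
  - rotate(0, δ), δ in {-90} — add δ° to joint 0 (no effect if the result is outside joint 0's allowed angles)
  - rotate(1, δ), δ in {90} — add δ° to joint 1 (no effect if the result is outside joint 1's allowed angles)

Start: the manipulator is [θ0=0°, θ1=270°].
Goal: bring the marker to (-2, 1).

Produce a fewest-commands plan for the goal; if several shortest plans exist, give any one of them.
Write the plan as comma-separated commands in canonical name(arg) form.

start: [θ0=0°, θ1=270°]
step 1 (rotate(0, -90)): [θ0=270°, θ1=270°]
step 2 (rotate(0, -90)): [θ0=180°, θ1=270°]
step 3 (rotate(0, -90)): [θ0=90°, θ1=270°]
step 4 (rotate(1, 90)): [θ0=90°, θ1=0°]
step 5 (rotate(1, 90)): [θ0=90°, θ1=90°]
nothing shorter than 5 reaches the goal.

rotate(0, -90), rotate(0, -90), rotate(0, -90), rotate(1, 90), rotate(1, 90)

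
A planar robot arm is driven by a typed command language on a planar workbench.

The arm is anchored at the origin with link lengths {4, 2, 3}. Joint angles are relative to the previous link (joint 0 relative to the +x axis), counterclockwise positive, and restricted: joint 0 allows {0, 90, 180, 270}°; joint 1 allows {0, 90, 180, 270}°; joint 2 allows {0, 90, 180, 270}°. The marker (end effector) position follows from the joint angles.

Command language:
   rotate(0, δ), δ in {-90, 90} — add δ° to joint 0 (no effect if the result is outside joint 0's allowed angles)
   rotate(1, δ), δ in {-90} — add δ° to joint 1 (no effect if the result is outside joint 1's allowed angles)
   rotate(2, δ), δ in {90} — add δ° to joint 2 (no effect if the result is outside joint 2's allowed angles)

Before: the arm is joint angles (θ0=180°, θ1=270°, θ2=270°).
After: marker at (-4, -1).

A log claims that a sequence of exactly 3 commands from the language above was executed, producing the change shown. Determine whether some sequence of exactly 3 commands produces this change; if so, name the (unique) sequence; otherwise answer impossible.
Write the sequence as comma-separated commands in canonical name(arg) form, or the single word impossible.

rotate(2, 90), rotate(2, 90), rotate(2, 90)

begin: joint angles (θ0=180°, θ1=270°, θ2=270°)
step 1 (rotate(2, 90)): joint angles (θ0=180°, θ1=270°, θ2=0°)
step 2 (rotate(2, 90)): joint angles (θ0=180°, θ1=270°, θ2=90°)
step 3 (rotate(2, 90)): joint angles (θ0=180°, θ1=270°, θ2=180°)
no other 3-command option fits: unique.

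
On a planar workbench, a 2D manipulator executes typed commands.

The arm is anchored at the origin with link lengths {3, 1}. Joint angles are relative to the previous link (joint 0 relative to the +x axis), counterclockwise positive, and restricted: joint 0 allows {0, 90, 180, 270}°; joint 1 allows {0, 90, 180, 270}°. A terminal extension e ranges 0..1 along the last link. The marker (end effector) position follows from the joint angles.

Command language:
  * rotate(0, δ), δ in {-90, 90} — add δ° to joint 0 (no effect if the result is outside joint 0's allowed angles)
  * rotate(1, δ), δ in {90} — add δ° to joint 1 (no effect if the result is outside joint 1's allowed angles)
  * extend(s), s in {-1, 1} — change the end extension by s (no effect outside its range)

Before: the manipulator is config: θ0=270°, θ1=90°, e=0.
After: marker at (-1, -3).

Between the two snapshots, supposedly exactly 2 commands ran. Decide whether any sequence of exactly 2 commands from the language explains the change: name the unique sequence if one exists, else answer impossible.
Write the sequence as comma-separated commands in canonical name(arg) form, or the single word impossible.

rotate(1, 90), rotate(1, 90)

start: config: θ0=270°, θ1=90°, e=0
[1] after rotate(1, 90): config: θ0=270°, θ1=180°, e=0
[2] after rotate(1, 90): config: θ0=270°, θ1=270°, e=0
uniquely the one of 25 2-step routes that fits.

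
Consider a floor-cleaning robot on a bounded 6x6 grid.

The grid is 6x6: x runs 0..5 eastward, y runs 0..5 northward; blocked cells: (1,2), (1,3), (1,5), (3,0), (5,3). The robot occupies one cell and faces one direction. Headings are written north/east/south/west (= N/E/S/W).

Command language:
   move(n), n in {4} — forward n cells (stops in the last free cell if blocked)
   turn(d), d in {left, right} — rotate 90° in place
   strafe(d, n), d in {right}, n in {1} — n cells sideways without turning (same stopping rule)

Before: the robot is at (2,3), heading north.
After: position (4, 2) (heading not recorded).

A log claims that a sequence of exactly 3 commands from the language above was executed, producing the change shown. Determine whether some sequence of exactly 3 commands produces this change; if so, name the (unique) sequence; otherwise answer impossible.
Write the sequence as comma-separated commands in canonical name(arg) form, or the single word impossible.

turn(right), move(4), strafe(right, 1)

key: running strafe(right, 1) before turn(right) would end elsewhere — order is forced
begin: at (2,3), heading north
t=1 turn(right) ⇒ at (2,3), heading east
t=2 move(4) ⇒ at (4,3), heading east
t=3 strafe(right, 1) ⇒ at (4,2), heading east
all 64 alternatives checked — unique.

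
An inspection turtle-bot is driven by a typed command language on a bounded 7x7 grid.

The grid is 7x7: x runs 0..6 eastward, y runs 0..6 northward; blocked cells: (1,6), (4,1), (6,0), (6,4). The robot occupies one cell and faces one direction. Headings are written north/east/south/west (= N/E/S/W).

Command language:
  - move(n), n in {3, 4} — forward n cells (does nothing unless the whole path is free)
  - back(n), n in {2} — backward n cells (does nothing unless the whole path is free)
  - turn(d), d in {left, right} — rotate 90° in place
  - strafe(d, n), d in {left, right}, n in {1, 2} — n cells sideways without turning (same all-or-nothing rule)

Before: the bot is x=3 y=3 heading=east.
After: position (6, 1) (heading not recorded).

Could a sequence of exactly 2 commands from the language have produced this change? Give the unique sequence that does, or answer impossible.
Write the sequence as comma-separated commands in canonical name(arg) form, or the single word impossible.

move(3), strafe(right, 2)

key: order matters: swapping move(3) and strafe(right, 2) lands elsewhere
start: x=3 y=3 heading=east
step 1 (move(3)): x=6 y=3 heading=east
step 2 (strafe(right, 2)): x=6 y=1 heading=east
all 81 alternatives checked — unique.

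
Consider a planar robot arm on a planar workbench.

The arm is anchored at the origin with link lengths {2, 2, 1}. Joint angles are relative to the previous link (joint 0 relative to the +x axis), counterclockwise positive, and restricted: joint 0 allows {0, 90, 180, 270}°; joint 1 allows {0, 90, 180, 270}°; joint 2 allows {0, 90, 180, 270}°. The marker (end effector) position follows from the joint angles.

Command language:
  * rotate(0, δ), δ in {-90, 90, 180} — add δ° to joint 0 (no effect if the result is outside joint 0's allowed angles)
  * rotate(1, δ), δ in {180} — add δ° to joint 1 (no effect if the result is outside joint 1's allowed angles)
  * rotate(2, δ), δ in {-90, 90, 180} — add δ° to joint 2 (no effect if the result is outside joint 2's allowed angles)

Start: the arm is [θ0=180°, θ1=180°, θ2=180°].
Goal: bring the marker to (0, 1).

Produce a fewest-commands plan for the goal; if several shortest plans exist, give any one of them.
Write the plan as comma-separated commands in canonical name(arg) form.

start: [θ0=180°, θ1=180°, θ2=180°]
[1] after rotate(0, -90): [θ0=90°, θ1=180°, θ2=180°]
minimal: 1 command(s), checked below 1.

rotate(0, -90)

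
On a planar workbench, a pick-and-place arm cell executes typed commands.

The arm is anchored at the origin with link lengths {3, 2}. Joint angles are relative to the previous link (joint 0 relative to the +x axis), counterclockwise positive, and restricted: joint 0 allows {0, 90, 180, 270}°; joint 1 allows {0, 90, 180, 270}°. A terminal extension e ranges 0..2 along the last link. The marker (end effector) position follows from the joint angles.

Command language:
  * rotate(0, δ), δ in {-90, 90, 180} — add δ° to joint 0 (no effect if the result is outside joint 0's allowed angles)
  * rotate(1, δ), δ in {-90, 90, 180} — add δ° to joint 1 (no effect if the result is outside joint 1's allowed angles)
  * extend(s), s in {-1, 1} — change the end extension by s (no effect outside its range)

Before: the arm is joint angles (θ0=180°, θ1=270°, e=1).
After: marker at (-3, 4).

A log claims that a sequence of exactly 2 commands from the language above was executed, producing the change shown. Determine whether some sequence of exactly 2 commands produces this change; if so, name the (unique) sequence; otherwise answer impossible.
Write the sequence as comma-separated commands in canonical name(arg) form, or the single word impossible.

begin: joint angles (θ0=180°, θ1=270°, e=1)
step 1 (extend(1)): joint angles (θ0=180°, θ1=270°, e=2)
step 2 (extend(1)): joint angles (θ0=180°, θ1=270°, e=2)
uniquely the one of 64 2-step routes that fits.

extend(1), extend(1)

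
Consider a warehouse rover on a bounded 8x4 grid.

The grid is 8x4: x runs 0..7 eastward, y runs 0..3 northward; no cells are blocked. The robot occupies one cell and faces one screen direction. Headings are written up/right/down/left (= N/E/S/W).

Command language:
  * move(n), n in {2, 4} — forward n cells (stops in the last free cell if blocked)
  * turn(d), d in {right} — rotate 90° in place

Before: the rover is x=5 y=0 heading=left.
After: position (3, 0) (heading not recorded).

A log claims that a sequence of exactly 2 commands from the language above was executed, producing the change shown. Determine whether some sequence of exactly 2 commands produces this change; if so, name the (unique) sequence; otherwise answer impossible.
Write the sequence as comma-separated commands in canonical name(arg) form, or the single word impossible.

move(2), turn(right)

key: order matters: swapping move(2) and turn(right) lands elsewhere
t0: x=5 y=0 heading=left
[1] after move(2): x=3 y=0 heading=left
[2] after turn(right): x=3 y=0 heading=up
no other 2-command option fits: unique.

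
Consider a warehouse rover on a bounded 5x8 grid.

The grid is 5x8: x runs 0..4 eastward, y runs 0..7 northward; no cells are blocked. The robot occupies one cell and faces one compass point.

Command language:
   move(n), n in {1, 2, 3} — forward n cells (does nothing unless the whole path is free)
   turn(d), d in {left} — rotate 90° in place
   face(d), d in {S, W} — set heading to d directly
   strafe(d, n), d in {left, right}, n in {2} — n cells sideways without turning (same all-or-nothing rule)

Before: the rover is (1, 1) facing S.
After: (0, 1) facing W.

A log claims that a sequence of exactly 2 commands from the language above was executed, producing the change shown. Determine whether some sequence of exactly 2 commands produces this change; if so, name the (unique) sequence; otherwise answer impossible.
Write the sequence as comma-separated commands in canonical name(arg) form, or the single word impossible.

face(W), move(1)

key: cell and facing (now W) both changed — the 2 commands mix motion and turning
from: (1, 1) facing S
t=1 face(W) ⇒ (1, 1) facing W
t=2 move(1) ⇒ (0, 1) facing W
no other 2-command option fits: unique.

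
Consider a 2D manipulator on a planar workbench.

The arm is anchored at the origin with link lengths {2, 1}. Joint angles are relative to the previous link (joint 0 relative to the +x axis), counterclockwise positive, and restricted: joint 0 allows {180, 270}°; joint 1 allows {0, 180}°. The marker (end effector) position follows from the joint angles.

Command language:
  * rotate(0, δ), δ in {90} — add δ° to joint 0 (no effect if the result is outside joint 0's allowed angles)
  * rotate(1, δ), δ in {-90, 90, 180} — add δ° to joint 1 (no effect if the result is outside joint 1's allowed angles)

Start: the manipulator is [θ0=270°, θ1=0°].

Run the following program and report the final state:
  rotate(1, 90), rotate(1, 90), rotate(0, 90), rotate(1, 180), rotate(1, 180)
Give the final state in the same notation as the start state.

[θ0=270°, θ1=0°]

start: [θ0=270°, θ1=0°]
[1] after rotate(1, 90): [θ0=270°, θ1=0°]
[2] after rotate(1, 90): [θ0=270°, θ1=0°]
[3] after rotate(0, 90): [θ0=270°, θ1=0°]
[4] after rotate(1, 180): [θ0=270°, θ1=180°]
[5] after rotate(1, 180): [θ0=270°, θ1=0°]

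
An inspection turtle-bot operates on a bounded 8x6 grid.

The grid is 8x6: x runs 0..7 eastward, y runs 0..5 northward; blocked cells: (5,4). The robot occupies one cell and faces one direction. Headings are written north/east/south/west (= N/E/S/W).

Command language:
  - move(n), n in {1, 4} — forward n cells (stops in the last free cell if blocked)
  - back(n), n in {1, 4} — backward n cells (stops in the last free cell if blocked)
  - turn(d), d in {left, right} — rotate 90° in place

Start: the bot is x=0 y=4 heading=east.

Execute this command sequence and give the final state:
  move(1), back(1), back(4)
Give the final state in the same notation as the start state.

initial: x=0 y=4 heading=east
[1] after move(1): x=1 y=4 heading=east
[2] after back(1): x=0 y=4 heading=east
[3] after back(4): x=0 y=4 heading=east

x=0 y=4 heading=east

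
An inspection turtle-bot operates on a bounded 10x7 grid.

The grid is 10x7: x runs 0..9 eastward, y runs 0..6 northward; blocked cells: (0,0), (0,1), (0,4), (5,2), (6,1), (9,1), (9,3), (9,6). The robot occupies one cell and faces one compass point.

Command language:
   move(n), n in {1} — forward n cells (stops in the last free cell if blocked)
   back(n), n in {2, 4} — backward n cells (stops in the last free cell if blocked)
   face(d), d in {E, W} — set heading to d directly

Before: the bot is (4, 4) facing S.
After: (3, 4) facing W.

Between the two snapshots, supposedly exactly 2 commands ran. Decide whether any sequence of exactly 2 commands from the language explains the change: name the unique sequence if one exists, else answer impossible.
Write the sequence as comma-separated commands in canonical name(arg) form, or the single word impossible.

key: order matters: swapping face(W) and move(1) lands elsewhere
from: (4, 4) facing S
step 1 (face(W)): (4, 4) facing W
step 2 (move(1)): (3, 4) facing W
uniquely the one of 25 2-step routes that fits.

face(W), move(1)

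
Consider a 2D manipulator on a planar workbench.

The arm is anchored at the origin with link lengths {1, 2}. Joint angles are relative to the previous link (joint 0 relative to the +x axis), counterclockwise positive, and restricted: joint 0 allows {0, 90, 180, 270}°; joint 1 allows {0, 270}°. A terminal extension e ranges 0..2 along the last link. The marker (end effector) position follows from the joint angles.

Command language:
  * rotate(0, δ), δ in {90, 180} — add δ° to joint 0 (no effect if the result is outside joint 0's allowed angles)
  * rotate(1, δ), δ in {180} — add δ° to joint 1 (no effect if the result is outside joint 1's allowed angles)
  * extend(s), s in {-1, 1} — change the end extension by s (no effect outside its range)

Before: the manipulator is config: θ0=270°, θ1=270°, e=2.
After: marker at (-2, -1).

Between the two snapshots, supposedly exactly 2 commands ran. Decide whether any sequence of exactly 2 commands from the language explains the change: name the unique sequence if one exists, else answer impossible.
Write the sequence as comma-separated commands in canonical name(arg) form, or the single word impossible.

begin: config: θ0=270°, θ1=270°, e=2
t=1 extend(-1) ⇒ config: θ0=270°, θ1=270°, e=1
t=2 extend(-1) ⇒ config: θ0=270°, θ1=270°, e=0
no rival 2-sequence matches.

extend(-1), extend(-1)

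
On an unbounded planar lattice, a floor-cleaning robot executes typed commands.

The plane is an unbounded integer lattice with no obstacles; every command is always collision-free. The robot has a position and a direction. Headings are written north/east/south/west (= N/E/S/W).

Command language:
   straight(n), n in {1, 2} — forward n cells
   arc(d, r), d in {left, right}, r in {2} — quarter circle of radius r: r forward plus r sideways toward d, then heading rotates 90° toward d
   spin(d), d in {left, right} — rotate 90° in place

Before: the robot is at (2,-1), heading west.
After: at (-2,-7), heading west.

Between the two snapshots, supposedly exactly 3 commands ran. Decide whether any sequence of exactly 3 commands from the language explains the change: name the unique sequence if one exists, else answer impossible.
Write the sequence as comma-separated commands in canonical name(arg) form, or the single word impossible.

arc(left, 2), straight(2), arc(right, 2)

key: heading stays W — rotations cancel among the 3 commands
from: at (2,-1), heading west
1. arc(left, 2) → at (0,-3), heading south
2. straight(2) → at (0,-5), heading south
3. arc(right, 2) → at (-2,-7), heading west
all 216 alternatives checked — unique.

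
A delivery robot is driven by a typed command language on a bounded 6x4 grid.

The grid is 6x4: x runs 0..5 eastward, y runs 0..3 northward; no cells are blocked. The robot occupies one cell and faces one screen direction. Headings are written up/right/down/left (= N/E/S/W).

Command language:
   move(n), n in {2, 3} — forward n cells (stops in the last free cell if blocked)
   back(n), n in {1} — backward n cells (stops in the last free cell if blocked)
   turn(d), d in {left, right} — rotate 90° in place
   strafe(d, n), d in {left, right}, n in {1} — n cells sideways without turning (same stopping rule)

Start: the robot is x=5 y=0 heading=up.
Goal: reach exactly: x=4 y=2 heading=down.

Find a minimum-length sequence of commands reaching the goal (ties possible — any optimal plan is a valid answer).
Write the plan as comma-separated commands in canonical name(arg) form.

strafe(left, 1), move(2), turn(right), turn(right)

start: x=5 y=0 heading=up
step 1 (strafe(left, 1)): x=4 y=0 heading=up
step 2 (move(2)): x=4 y=2 heading=up
step 3 (turn(right)): x=4 y=2 heading=right
step 4 (turn(right)): x=4 y=2 heading=down
shorter routes all fall short; 4 is best.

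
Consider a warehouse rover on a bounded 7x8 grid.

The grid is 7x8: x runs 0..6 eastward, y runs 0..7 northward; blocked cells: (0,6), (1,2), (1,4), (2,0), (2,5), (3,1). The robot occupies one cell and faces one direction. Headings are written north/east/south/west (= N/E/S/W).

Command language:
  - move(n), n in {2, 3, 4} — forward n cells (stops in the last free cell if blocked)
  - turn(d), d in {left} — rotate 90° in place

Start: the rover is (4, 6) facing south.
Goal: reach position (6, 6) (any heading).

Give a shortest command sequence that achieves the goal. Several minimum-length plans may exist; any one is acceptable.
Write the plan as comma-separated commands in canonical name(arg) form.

begin: (4, 6) facing south
step 1 (turn(left)): (4, 6) facing east
step 2 (move(3)): (6, 6) facing east
no 1-step plan works, so 2 is optimal.

turn(left), move(3)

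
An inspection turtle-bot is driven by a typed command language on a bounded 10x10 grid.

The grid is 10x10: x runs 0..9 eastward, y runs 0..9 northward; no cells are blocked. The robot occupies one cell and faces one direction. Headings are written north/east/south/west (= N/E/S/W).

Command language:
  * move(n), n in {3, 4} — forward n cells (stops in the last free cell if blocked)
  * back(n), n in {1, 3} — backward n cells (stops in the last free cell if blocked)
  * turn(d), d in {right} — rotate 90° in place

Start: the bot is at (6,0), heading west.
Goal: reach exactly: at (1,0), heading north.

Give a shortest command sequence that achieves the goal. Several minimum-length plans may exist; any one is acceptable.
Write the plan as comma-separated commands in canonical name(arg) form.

from: at (6,0), heading west
step 1 (move(4)): at (2,0), heading west
step 2 (move(4)): at (0,0), heading west
step 3 (back(1)): at (1,0), heading west
step 4 (turn(right)): at (1,0), heading north
shorter routes all fall short; 4 is best.

move(4), move(4), back(1), turn(right)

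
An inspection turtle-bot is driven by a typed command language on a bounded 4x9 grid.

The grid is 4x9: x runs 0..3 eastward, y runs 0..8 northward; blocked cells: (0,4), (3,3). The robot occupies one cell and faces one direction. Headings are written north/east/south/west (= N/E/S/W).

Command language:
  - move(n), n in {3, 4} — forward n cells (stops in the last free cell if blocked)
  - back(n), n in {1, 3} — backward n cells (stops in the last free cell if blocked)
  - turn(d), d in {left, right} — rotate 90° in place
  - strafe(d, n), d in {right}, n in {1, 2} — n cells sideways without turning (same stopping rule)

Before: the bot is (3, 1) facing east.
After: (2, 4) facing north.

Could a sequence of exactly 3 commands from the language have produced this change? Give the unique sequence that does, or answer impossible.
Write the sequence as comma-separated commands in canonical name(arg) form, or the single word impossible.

key: position moved to (2,4) AND the heading swung to N — translation plus rotation needed
t0: (3, 1) facing east
step 1 (back(1)): (2, 1) facing east
step 2 (turn(left)): (2, 1) facing north
step 3 (move(3)): (2, 4) facing north
no other 3-command option fits: unique.

back(1), turn(left), move(3)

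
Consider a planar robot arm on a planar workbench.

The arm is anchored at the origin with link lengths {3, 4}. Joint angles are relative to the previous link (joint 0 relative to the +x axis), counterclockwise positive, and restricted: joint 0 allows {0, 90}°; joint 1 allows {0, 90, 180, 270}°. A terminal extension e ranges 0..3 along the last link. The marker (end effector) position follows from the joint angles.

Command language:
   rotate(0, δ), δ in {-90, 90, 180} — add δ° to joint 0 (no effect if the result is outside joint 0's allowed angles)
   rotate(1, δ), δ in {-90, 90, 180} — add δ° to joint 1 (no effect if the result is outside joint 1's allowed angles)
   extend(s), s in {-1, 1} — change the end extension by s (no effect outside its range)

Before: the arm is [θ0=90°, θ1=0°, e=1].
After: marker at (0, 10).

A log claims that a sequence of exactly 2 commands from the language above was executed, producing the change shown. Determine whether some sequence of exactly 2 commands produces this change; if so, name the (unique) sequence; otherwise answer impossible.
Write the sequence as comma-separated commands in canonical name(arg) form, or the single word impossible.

from: [θ0=90°, θ1=0°, e=1]
step 1 (extend(1)): [θ0=90°, θ1=0°, e=2]
step 2 (extend(1)): [θ0=90°, θ1=0°, e=3]
no rival 2-sequence matches.

extend(1), extend(1)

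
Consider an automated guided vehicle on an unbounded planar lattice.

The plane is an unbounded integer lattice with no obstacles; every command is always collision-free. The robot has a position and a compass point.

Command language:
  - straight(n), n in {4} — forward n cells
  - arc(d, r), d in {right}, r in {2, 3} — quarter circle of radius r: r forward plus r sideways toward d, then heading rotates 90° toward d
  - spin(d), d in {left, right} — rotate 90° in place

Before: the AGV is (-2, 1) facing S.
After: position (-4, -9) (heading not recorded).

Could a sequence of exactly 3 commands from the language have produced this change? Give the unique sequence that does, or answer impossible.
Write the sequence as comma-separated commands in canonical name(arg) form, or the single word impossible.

key: order matters: swapping straight(4) and arc(right, 2) lands elsewhere
t0: (-2, 1) facing S
[1] after straight(4): (-2, -3) facing S
[2] after straight(4): (-2, -7) facing S
[3] after arc(right, 2): (-4, -9) facing W
uniquely the one of 125 3-step routes that fits.

straight(4), straight(4), arc(right, 2)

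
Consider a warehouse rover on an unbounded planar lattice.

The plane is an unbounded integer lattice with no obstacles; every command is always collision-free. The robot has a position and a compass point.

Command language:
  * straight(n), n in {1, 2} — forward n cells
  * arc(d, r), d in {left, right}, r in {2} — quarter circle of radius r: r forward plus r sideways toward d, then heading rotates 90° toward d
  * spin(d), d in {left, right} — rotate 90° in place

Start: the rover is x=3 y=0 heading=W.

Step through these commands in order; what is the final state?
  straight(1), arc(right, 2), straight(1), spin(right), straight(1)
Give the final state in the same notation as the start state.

x=1 y=3 heading=E

t0: x=3 y=0 heading=W
[1] after straight(1): x=2 y=0 heading=W
[2] after arc(right, 2): x=0 y=2 heading=N
[3] after straight(1): x=0 y=3 heading=N
[4] after spin(right): x=0 y=3 heading=E
[5] after straight(1): x=1 y=3 heading=E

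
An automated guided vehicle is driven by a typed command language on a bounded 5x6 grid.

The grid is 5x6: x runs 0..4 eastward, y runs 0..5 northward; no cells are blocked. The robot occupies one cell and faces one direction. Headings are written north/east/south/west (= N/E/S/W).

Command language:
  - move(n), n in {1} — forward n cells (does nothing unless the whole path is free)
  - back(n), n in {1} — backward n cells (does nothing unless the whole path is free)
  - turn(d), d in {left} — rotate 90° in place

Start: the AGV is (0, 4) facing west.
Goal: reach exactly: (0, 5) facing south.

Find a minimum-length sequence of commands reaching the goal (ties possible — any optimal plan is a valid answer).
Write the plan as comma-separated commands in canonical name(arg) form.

turn(left), back(1)

initial: (0, 4) facing west
1. turn(left) → (0, 4) facing south
2. back(1) → (0, 5) facing south
minimal: 2 command(s), checked below 2.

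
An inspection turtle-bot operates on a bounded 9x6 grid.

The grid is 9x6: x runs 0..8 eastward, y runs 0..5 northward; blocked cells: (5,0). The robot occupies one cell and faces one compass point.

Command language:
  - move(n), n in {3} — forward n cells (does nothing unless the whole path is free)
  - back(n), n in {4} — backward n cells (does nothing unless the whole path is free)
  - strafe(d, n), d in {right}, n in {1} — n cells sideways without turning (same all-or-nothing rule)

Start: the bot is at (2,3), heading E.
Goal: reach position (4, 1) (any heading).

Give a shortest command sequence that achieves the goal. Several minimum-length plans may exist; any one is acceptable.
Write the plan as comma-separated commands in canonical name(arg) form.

move(3), move(3), back(4), strafe(right, 1), strafe(right, 1)

t0: at (2,3), heading E
step 1 (move(3)): at (5,3), heading E
step 2 (move(3)): at (8,3), heading E
step 3 (back(4)): at (4,3), heading E
step 4 (strafe(right, 1)): at (4,2), heading E
step 5 (strafe(right, 1)): at (4,1), heading E
nothing shorter than 5 reaches the goal.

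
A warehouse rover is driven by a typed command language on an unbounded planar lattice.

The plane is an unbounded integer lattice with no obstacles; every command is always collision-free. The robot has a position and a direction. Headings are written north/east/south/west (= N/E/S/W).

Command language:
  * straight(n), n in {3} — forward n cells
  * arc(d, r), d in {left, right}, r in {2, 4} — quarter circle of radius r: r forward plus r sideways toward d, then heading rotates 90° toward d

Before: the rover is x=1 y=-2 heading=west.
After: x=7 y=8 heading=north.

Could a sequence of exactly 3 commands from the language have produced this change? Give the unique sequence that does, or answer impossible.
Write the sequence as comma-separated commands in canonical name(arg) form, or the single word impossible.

key: position moved to (7,8) AND the heading swung to N — translation plus rotation needed
t0: x=1 y=-2 heading=west
t=1 arc(right, 2) ⇒ x=-1 y=0 heading=north
t=2 arc(right, 4) ⇒ x=3 y=4 heading=east
t=3 arc(left, 4) ⇒ x=7 y=8 heading=north
uniquely the one of 125 3-step routes that fits.

arc(right, 2), arc(right, 4), arc(left, 4)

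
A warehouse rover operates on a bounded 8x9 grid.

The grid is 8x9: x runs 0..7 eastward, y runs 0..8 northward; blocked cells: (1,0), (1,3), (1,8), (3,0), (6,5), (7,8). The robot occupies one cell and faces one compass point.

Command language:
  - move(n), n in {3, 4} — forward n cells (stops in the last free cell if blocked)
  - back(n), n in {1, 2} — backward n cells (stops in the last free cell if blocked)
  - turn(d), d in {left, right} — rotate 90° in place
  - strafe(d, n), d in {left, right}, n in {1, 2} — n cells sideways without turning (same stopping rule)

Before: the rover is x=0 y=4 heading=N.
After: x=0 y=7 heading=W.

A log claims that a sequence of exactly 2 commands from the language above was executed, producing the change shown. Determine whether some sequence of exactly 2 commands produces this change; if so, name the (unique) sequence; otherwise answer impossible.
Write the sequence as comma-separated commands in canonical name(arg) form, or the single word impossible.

key: order matters: swapping move(3) and turn(left) lands elsewhere
initial: x=0 y=4 heading=N
t=1 move(3) ⇒ x=0 y=7 heading=N
t=2 turn(left) ⇒ x=0 y=7 heading=W
uniquely the one of 100 2-step routes that fits.

move(3), turn(left)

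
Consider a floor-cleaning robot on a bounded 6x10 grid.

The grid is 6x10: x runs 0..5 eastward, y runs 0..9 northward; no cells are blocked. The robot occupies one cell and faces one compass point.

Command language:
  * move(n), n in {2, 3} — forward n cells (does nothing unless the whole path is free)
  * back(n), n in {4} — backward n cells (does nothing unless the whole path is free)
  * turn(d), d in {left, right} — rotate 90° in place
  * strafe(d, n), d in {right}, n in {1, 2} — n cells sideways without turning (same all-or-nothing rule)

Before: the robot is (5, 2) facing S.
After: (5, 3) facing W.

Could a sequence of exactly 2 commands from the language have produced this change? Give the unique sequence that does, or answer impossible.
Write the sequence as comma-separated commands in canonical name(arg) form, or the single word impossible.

key: running strafe(right, 1) before turn(right) would end elsewhere — order is forced
from: (5, 2) facing S
step 1 (turn(right)): (5, 2) facing W
step 2 (strafe(right, 1)): (5, 3) facing W
all 49 alternatives checked — unique.

turn(right), strafe(right, 1)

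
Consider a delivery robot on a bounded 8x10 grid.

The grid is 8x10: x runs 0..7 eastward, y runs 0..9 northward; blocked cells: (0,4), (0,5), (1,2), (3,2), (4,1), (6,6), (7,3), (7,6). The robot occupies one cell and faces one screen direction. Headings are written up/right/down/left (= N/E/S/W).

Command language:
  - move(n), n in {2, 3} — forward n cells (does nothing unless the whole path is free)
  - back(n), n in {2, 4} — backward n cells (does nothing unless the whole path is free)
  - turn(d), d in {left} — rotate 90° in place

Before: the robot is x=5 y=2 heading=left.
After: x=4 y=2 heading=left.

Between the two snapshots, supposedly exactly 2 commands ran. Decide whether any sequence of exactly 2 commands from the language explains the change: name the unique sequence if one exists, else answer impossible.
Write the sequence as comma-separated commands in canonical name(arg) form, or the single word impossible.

key: still facing W at the end — nothing in the sequence rotates
begin: x=5 y=2 heading=left
[1] after back(2): x=7 y=2 heading=left
[2] after move(3): x=4 y=2 heading=left
no rival 2-sequence matches.

back(2), move(3)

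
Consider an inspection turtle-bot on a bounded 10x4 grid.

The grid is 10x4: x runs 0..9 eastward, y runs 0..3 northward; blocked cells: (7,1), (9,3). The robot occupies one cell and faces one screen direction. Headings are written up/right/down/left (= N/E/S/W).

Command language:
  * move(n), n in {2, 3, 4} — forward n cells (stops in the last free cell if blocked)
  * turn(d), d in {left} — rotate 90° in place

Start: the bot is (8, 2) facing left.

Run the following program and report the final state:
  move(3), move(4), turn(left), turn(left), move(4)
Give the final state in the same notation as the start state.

from: (8, 2) facing left
t=1 move(3) ⇒ (5, 2) facing left
t=2 move(4) ⇒ (1, 2) facing left
t=3 turn(left) ⇒ (1, 2) facing down
t=4 turn(left) ⇒ (1, 2) facing right
t=5 move(4) ⇒ (5, 2) facing right

(5, 2) facing right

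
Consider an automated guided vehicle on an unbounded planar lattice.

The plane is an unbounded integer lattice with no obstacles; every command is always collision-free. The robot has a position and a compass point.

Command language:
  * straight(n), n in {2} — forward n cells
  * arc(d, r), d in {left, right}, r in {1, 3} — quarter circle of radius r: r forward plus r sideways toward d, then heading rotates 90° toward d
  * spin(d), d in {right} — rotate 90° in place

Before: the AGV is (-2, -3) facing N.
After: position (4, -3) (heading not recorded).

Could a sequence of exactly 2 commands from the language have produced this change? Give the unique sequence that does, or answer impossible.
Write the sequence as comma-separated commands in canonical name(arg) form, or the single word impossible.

start: (-2, -3) facing N
1. arc(right, 3) → (1, 0) facing E
2. arc(right, 3) → (4, -3) facing S
all 36 alternatives checked — unique.

arc(right, 3), arc(right, 3)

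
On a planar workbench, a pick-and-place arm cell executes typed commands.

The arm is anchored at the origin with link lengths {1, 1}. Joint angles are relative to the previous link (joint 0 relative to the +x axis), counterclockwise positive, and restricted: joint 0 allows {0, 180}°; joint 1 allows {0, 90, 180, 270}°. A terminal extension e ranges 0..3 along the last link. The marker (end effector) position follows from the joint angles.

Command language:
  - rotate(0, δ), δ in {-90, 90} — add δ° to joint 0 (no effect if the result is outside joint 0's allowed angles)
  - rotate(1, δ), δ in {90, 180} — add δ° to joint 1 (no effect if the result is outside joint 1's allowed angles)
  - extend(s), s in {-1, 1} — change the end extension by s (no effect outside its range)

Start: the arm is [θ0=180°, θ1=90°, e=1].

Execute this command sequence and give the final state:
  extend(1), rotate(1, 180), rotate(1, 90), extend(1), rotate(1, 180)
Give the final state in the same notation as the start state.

from: [θ0=180°, θ1=90°, e=1]
step 1 (extend(1)): [θ0=180°, θ1=90°, e=2]
step 2 (rotate(1, 180)): [θ0=180°, θ1=270°, e=2]
step 3 (rotate(1, 90)): [θ0=180°, θ1=0°, e=2]
step 4 (extend(1)): [θ0=180°, θ1=0°, e=3]
step 5 (rotate(1, 180)): [θ0=180°, θ1=180°, e=3]

[θ0=180°, θ1=180°, e=3]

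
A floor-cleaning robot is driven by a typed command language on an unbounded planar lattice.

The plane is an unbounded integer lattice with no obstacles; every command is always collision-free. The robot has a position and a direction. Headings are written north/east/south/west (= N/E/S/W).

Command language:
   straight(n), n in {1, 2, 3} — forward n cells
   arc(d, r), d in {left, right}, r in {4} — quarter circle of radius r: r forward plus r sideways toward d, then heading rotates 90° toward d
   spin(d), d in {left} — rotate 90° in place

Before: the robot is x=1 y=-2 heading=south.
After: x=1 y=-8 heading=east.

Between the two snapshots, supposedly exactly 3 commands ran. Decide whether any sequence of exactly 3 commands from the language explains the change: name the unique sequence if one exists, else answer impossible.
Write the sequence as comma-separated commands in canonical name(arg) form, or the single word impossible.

straight(3), straight(3), spin(left)

key: cell and facing (now E) both changed — the 3 commands mix motion and turning
begin: x=1 y=-2 heading=south
step 1 (straight(3)): x=1 y=-5 heading=south
step 2 (straight(3)): x=1 y=-8 heading=south
step 3 (spin(left)): x=1 y=-8 heading=east
all 216 alternatives checked — unique.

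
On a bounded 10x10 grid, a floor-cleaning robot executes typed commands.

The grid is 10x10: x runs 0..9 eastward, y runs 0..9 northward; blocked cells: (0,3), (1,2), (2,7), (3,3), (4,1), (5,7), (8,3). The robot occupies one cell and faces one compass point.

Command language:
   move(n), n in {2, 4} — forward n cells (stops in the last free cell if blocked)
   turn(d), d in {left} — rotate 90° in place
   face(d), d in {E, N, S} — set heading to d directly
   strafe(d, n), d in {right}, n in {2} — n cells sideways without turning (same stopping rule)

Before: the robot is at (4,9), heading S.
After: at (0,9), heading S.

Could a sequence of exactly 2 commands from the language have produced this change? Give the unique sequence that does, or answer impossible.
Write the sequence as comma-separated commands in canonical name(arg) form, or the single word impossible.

key: still facing S at the end — nothing in the sequence rotates
t0: at (4,9), heading S
1. strafe(right, 2) → at (2,9), heading S
2. strafe(right, 2) → at (0,9), heading S
all 49 alternatives checked — unique.

strafe(right, 2), strafe(right, 2)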